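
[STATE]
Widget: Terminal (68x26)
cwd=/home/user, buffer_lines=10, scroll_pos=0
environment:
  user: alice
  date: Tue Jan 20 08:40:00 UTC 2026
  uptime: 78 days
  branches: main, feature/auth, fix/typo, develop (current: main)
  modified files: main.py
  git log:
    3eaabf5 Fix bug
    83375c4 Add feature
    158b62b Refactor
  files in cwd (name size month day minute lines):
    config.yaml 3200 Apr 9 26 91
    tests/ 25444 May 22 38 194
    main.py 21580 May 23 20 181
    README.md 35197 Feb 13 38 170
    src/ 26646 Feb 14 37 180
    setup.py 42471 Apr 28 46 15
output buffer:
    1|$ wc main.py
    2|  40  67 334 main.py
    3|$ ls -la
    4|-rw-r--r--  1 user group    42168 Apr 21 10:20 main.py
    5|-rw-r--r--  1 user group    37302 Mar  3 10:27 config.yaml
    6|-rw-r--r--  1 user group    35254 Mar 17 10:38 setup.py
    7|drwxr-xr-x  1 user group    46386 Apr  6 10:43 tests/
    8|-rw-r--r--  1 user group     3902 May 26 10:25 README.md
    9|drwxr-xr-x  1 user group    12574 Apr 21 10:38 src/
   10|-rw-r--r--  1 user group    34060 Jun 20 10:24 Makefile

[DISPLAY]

$ wc main.py                                                        
  40  67 334 main.py                                                
$ ls -la                                                            
-rw-r--r--  1 user group    42168 Apr 21 10:20 main.py              
-rw-r--r--  1 user group    37302 Mar  3 10:27 config.yaml          
-rw-r--r--  1 user group    35254 Mar 17 10:38 setup.py             
drwxr-xr-x  1 user group    46386 Apr  6 10:43 tests/               
-rw-r--r--  1 user group     3902 May 26 10:25 README.md            
drwxr-xr-x  1 user group    12574 Apr 21 10:38 src/                 
-rw-r--r--  1 user group    34060 Jun 20 10:24 Makefile             
$ █                                                                 
                                                                    
                                                                    
                                                                    
                                                                    
                                                                    
                                                                    
                                                                    
                                                                    
                                                                    
                                                                    
                                                                    
                                                                    
                                                                    
                                                                    
                                                                    


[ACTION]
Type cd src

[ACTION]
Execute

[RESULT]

$ wc main.py                                                        
  40  67 334 main.py                                                
$ ls -la                                                            
-rw-r--r--  1 user group    42168 Apr 21 10:20 main.py              
-rw-r--r--  1 user group    37302 Mar  3 10:27 config.yaml          
-rw-r--r--  1 user group    35254 Mar 17 10:38 setup.py             
drwxr-xr-x  1 user group    46386 Apr  6 10:43 tests/               
-rw-r--r--  1 user group     3902 May 26 10:25 README.md            
drwxr-xr-x  1 user group    12574 Apr 21 10:38 src/                 
-rw-r--r--  1 user group    34060 Jun 20 10:24 Makefile             
$ cd src                                                            
                                                                    
$ █                                                                 
                                                                    
                                                                    
                                                                    
                                                                    
                                                                    
                                                                    
                                                                    
                                                                    
                                                                    
                                                                    
                                                                    
                                                                    
                                                                    


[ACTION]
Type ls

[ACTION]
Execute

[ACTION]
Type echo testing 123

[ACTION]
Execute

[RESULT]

$ wc main.py                                                        
  40  67 334 main.py                                                
$ ls -la                                                            
-rw-r--r--  1 user group    42168 Apr 21 10:20 main.py              
-rw-r--r--  1 user group    37302 Mar  3 10:27 config.yaml          
-rw-r--r--  1 user group    35254 Mar 17 10:38 setup.py             
drwxr-xr-x  1 user group    46386 Apr  6 10:43 tests/               
-rw-r--r--  1 user group     3902 May 26 10:25 README.md            
drwxr-xr-x  1 user group    12574 Apr 21 10:38 src/                 
-rw-r--r--  1 user group    34060 Jun 20 10:24 Makefile             
$ cd src                                                            
                                                                    
$ ls                                                                
config.yaml  tests/  main.py  README.md  src/  setup.py             
$ echo testing 123                                                  
testing 123                                                         
$ █                                                                 
                                                                    
                                                                    
                                                                    
                                                                    
                                                                    
                                                                    
                                                                    
                                                                    
                                                                    


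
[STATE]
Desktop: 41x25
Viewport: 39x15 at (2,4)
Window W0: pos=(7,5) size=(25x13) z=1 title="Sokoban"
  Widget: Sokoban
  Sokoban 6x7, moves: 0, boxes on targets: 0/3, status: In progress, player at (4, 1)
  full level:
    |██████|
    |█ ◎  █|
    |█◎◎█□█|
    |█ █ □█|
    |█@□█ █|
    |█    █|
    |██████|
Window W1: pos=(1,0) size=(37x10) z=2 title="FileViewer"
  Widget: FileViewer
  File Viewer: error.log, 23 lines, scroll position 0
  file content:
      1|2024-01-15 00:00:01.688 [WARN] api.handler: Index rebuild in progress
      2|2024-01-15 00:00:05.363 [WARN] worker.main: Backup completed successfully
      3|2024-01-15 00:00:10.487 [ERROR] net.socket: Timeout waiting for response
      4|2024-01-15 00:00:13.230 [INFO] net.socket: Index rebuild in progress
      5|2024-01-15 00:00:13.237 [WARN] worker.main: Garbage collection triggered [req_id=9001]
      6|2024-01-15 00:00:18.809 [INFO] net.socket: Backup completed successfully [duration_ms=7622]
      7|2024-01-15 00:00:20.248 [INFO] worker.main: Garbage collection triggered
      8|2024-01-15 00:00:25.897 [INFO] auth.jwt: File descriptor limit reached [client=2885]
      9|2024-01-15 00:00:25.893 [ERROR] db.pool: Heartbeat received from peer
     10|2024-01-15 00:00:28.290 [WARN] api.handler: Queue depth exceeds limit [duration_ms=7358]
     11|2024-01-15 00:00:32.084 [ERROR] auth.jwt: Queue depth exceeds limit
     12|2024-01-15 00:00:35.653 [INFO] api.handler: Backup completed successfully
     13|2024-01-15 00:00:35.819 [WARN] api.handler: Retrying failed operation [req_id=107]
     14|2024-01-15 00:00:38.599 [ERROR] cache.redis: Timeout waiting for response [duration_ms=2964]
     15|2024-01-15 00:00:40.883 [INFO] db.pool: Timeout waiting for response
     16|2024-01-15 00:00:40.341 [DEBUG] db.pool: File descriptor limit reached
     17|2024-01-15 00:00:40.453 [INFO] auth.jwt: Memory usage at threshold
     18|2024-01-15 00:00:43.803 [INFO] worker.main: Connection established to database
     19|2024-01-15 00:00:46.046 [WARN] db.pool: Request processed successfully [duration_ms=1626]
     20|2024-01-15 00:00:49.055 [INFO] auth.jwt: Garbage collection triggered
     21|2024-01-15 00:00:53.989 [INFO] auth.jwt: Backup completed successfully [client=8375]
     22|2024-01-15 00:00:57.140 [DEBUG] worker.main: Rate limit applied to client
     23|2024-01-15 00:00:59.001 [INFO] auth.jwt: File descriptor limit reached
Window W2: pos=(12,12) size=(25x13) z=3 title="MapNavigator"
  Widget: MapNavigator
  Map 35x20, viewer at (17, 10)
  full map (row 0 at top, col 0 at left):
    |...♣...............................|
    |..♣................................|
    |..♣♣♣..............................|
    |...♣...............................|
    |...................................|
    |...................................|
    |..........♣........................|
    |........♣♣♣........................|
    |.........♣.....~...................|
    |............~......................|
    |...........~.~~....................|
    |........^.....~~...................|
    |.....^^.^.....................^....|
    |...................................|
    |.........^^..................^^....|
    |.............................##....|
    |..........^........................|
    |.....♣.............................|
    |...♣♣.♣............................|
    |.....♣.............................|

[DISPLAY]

2024-01-15 00:00:05.363 [WARN] wor█┃   
2024-01-15 00:00:10.487 [ERROR] ne░┃   
2024-01-15 00:00:13.230 [INFO] net░┃   
2024-01-15 00:00:13.237 [WARN] wor░┃   
2024-01-15 00:00:18.809 [INFO] net▼┃   
━━━━━━━━━━━━━━━━━━━━━━━━━━━━━━━━━━━┛   
     ┃█◎◎█□█                 ┃         
     ┃█ █ □█                 ┃         
     ┃█@□█┏━━━━━━━━━━━━━━━━━━━━━━━┓    
     ┃█   ┃ MapNavigator          ┃    
     ┃████┠───────────────────────┨    
     ┃Move┃....♣..................┃    
     ┃    ┃..♣♣♣..................┃    
     ┗━━━━┃...♣.....~.............┃    
          ┃......~................┃    


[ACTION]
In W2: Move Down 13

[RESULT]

2024-01-15 00:00:05.363 [WARN] wor█┃   
2024-01-15 00:00:10.487 [ERROR] ne░┃   
2024-01-15 00:00:13.230 [INFO] net░┃   
2024-01-15 00:00:13.237 [WARN] wor░┃   
2024-01-15 00:00:18.809 [INFO] net▼┃   
━━━━━━━━━━━━━━━━━━━━━━━━━━━━━━━━━━━┛   
     ┃█◎◎█□█                 ┃         
     ┃█ █ □█                 ┃         
     ┃█@□█┏━━━━━━━━━━━━━━━━━━━━━━━┓    
     ┃█   ┃ MapNavigator          ┃    
     ┃████┠───────────────────────┨    
     ┃Move┃.......................┃    
     ┃    ┃....^..................┃    
     ┗━━━━┃.......................┃    
          ┃♣......................┃    


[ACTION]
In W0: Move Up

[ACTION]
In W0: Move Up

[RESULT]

2024-01-15 00:00:05.363 [WARN] wor█┃   
2024-01-15 00:00:10.487 [ERROR] ne░┃   
2024-01-15 00:00:13.230 [INFO] net░┃   
2024-01-15 00:00:13.237 [WARN] wor░┃   
2024-01-15 00:00:18.809 [INFO] net▼┃   
━━━━━━━━━━━━━━━━━━━━━━━━━━━━━━━━━━━┛   
     ┃█+◎█□█                 ┃         
     ┃█ █ □█                 ┃         
     ┃█ □█┏━━━━━━━━━━━━━━━━━━━━━━━┓    
     ┃█   ┃ MapNavigator          ┃    
     ┃████┠───────────────────────┨    
     ┃Move┃.......................┃    
     ┃    ┃....^..................┃    
     ┗━━━━┃.......................┃    
          ┃♣......................┃    


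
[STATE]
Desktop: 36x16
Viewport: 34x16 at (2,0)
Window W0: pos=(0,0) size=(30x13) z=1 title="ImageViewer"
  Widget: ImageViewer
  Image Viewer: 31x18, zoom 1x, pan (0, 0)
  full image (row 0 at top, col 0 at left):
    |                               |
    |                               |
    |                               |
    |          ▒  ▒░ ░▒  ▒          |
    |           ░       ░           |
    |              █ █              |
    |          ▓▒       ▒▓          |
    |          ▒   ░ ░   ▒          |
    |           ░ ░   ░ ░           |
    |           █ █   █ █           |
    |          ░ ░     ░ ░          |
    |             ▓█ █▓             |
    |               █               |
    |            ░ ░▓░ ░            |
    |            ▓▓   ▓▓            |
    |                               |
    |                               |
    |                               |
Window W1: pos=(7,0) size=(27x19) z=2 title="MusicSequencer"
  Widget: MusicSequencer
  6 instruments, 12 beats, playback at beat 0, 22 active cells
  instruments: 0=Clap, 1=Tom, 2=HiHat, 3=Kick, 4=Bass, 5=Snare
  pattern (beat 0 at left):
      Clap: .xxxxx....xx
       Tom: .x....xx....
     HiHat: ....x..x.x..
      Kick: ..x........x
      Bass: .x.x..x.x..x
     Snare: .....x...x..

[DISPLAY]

━━━━━┏━━━━━━━━━━━━━━━━━━━━━━━━━┓  
Image┃ MusicSequencer          ┃  
─────┠─────────────────────────┨  
     ┃      ▼12345678901       ┃  
     ┃  Clap·█████····██       ┃  
     ┃   Tom·█····██····       ┃  
     ┃ HiHat····█··█·█··       ┃  
     ┃  Kick··█········█       ┃  
     ┃  Bass·█·█··█·█··█       ┃  
     ┃ Snare·····█···█··       ┃  
     ┃                         ┃  
     ┃                         ┃  
━━━━━┃                         ┃  
     ┃                         ┃  
     ┃                         ┃  
     ┃                         ┃  


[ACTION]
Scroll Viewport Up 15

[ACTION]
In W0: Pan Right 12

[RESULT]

━━━━━┏━━━━━━━━━━━━━━━━━━━━━━━━━┓  
Image┃ MusicSequencer          ┃  
─────┠─────────────────────────┨  
     ┃      ▼12345678901       ┃  
     ┃  Clap·█████····██       ┃  
     ┃   Tom·█····██····       ┃  
▒░ ░▒┃ HiHat····█··█·█··       ┃  
     ┃  Kick··█········█       ┃  
 █ █ ┃  Bass·█·█··█·█··█       ┃  
     ┃ Snare·····█···█··       ┃  
 ░ ░ ┃                         ┃  
░   ░┃                         ┃  
━━━━━┃                         ┃  
     ┃                         ┃  
     ┃                         ┃  
     ┃                         ┃  


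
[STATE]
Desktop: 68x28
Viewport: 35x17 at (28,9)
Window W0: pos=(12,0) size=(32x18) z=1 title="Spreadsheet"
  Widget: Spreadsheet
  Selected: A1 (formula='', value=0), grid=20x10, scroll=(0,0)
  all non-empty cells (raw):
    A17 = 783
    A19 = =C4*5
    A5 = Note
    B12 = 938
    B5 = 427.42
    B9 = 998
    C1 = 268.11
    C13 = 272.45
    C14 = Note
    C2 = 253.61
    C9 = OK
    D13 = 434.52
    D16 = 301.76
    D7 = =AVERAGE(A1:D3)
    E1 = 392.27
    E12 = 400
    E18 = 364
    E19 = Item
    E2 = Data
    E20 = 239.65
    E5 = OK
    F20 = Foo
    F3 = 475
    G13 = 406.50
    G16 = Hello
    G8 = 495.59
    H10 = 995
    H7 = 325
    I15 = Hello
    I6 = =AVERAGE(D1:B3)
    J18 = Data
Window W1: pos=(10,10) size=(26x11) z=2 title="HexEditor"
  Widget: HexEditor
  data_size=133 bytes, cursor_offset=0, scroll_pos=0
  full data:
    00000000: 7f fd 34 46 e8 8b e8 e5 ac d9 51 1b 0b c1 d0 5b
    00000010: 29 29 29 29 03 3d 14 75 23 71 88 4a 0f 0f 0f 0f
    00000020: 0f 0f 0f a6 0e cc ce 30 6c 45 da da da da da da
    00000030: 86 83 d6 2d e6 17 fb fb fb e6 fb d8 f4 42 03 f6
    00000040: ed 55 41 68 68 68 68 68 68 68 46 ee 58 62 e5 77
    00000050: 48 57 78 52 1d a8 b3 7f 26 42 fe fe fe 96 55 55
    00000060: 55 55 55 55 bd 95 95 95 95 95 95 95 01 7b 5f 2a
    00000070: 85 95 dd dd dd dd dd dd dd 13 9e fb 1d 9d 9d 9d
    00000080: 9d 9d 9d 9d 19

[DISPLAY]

    0       0  ┃                   
━━━━━━━┓    0  ┃                   
       ┃    0  ┃                   
───────┨    0  ┃                   
4 46 e8┃    0  ┃                   
9 29 03┃       ┃                   
f a6 0e┃    0  ┃                   
6 2d e6┃    0  ┃                   
1 68 68┃━━━━━━━┛                   
8 52 1d┃                           
5 55 bd┃                           
━━━━━━━┛                           
                                   
                                   
                                   
                                   
                                   


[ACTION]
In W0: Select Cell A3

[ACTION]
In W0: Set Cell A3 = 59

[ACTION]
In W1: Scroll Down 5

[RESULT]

    0       0  ┃                   
━━━━━━━┓    0  ┃                   
       ┃    0  ┃                   
───────┨    0  ┃                   
8 52 1d┃    0  ┃                   
5 55 bd┃       ┃                   
d dd dd┃    0  ┃                   
d 9d 19┃    0  ┃                   
       ┃━━━━━━━┛                   
       ┃                           
       ┃                           
━━━━━━━┛                           
                                   
                                   
                                   
                                   
                                   


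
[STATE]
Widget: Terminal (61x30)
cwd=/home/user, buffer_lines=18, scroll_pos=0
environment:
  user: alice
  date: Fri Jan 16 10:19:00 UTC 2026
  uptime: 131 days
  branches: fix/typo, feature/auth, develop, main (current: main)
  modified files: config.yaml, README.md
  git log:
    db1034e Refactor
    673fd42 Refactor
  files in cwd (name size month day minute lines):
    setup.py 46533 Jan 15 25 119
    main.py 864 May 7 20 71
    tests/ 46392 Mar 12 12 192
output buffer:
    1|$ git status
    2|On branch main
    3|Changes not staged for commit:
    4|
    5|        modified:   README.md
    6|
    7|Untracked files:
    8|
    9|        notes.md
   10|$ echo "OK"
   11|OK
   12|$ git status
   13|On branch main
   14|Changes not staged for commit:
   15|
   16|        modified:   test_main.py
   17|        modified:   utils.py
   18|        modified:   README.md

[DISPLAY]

$ git status                                                 
On branch main                                               
Changes not staged for commit:                               
                                                             
        modified:   README.md                                
                                                             
Untracked files:                                             
                                                             
        notes.md                                             
$ echo "OK"                                                  
OK                                                           
$ git status                                                 
On branch main                                               
Changes not staged for commit:                               
                                                             
        modified:   test_main.py                             
        modified:   utils.py                                 
        modified:   README.md                                
$ █                                                          
                                                             
                                                             
                                                             
                                                             
                                                             
                                                             
                                                             
                                                             
                                                             
                                                             
                                                             


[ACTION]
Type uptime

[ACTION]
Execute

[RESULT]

$ git status                                                 
On branch main                                               
Changes not staged for commit:                               
                                                             
        modified:   README.md                                
                                                             
Untracked files:                                             
                                                             
        notes.md                                             
$ echo "OK"                                                  
OK                                                           
$ git status                                                 
On branch main                                               
Changes not staged for commit:                               
                                                             
        modified:   test_main.py                             
        modified:   utils.py                                 
        modified:   README.md                                
$ uptime                                                     
 10:00  up 131 days                                          
$ █                                                          
                                                             
                                                             
                                                             
                                                             
                                                             
                                                             
                                                             
                                                             
                                                             


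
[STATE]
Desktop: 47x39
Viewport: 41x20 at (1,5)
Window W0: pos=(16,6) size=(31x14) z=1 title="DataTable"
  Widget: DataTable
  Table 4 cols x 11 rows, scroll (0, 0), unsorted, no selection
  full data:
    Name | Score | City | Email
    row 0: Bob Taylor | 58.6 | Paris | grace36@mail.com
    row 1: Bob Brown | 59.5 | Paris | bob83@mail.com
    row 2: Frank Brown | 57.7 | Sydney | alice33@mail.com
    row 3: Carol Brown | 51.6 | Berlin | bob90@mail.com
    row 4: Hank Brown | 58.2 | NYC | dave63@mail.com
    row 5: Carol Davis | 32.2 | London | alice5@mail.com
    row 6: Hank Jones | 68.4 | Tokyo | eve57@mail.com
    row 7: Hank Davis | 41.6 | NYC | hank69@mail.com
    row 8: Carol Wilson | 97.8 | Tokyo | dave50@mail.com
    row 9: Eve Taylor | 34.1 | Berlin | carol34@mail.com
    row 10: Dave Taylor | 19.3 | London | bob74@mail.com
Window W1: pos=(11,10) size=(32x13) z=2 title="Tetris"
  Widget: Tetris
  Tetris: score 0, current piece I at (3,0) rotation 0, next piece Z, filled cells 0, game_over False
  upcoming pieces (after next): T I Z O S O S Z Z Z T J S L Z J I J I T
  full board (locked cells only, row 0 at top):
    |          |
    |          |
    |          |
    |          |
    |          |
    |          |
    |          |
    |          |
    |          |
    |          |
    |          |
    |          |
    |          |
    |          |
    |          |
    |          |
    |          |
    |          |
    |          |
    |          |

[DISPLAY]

                                         
               ┏━━━━━━━━━━━━━━━━━━━━━━━━━
               ┃ DataTable               
               ┠─────────────────────────
               ┃Name        │Score│City  
          ┏━━━━━━━━━━━━━━━━━━━━━━━━━━━━━━
          ┃ Tetris                       
          ┠──────────────────────────────
          ┃          │Next:              
          ┃          │▓▓                 
          ┃          │ ▓▓                
          ┃          │                   
          ┃          │                   
          ┃          │                   
          ┃          │Score:             
          ┃          │0                  
          ┃          │                   
          ┗━━━━━━━━━━━━━━━━━━━━━━━━━━━━━━
                                         
                                         


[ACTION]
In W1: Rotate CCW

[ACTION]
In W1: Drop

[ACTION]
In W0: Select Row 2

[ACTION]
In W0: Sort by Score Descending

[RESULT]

                                         
               ┏━━━━━━━━━━━━━━━━━━━━━━━━━
               ┃ DataTable               
               ┠─────────────────────────
               ┃Name        │Scor▼│City  
          ┏━━━━━━━━━━━━━━━━━━━━━━━━━━━━━━
          ┃ Tetris                       
          ┠──────────────────────────────
          ┃          │Next:              
          ┃          │▓▓                 
          ┃          │ ▓▓                
          ┃          │                   
          ┃          │                   
          ┃          │                   
          ┃          │Score:             
          ┃          │0                  
          ┃          │                   
          ┗━━━━━━━━━━━━━━━━━━━━━━━━━━━━━━
                                         
                                         


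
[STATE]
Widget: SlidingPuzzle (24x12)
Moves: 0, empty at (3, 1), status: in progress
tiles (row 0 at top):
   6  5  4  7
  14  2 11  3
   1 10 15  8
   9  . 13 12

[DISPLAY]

┌────┬────┬────┬────┐   
│  6 │  5 │  4 │  7 │   
├────┼────┼────┼────┤   
│ 14 │  2 │ 11 │  3 │   
├────┼────┼────┼────┤   
│  1 │ 10 │ 15 │  8 │   
├────┼────┼────┼────┤   
│  9 │    │ 13 │ 12 │   
└────┴────┴────┴────┘   
Moves: 0                
                        
                        


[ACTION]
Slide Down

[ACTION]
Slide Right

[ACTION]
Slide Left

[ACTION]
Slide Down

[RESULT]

┌────┬────┬────┬────┐   
│  6 │  5 │  4 │  7 │   
├────┼────┼────┼────┤   
│ 14 │    │ 11 │  3 │   
├────┼────┼────┼────┤   
│  1 │  2 │ 15 │  8 │   
├────┼────┼────┼────┤   
│  9 │ 10 │ 13 │ 12 │   
└────┴────┴────┴────┘   
Moves: 4                
                        
                        


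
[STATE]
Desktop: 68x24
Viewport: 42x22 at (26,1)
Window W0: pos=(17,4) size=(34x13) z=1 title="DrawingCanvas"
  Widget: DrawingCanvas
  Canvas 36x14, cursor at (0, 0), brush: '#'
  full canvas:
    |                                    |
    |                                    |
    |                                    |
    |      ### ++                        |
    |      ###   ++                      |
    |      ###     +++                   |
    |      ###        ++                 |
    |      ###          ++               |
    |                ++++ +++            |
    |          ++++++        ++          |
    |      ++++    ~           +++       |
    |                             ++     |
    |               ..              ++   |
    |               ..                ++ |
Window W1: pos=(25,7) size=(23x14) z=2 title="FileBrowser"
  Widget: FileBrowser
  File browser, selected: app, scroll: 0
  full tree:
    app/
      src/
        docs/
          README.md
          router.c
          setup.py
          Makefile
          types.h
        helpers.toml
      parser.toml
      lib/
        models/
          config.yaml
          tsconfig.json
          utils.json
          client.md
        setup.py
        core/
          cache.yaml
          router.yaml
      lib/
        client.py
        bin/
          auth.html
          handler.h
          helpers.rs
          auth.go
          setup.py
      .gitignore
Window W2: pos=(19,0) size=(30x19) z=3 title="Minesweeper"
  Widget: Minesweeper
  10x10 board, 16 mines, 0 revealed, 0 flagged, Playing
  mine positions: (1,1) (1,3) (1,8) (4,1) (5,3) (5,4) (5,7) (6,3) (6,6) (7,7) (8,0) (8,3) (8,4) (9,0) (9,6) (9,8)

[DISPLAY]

weeper                ┃                   
──────────────────────┨                   
■■■■                  ┃                   
■■■■                  ┃━┓                 
■■■■                  ┃ ┃                 
■■■■                  ┃─┨                 
■■■■                  ┃ ┃                 
■■■■                  ┃ ┃                 
■■■■                  ┃ ┃                 
■■■■                  ┃ ┃                 
■■■■                  ┃ ┃                 
■■■■                  ┃ ┃                 
                      ┃ ┃                 
                      ┃ ┃                 
                      ┃ ┃                 
                      ┃━┛                 
                      ┃                   
━━━━━━━━━━━━━━━━━━━━━━┛                   
                     ┃                    
━━━━━━━━━━━━━━━━━━━━━┛                    
                                          
                                          


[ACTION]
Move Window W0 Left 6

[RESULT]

weeper                ┃                   
──────────────────────┨                   
■■■■                  ┃                   
■■■■                  ┃                   
■■■■                  ┃                   
■■■■                  ┃                   
■■■■                  ┃                   
■■■■                  ┃                   
■■■■                  ┃                   
■■■■                  ┃                   
■■■■                  ┃                   
■■■■                  ┃                   
                      ┃                   
                      ┃                   
                      ┃                   
                      ┃                   
                      ┃                   
━━━━━━━━━━━━━━━━━━━━━━┛                   
                     ┃                    
━━━━━━━━━━━━━━━━━━━━━┛                    
                                          
                                          


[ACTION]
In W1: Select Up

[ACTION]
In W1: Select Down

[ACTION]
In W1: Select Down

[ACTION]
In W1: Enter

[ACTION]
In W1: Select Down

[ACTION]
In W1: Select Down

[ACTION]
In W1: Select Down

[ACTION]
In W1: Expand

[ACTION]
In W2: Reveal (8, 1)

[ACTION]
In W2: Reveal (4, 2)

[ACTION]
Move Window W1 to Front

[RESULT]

weeper                ┃                   
──────────────────────┨                   
■■■■                  ┃                   
■■■■                  ┃                   
■■■■                  ┃                   
■■■■                  ┃                   
━━━━━━━━━━━━━━━━━━━━━┓┃                   
 FileBrowser         ┃┃                   
─────────────────────┨┃                   
  [-] app/           ┃┃                   
    [+] src/         ┃┃                   
    parser.toml      ┃┃                   
    [+] lib/         ┃┃                   
    [+] lib/         ┃┃                   
  > .gitignore       ┃┃                   
                     ┃┃                   
                     ┃┃                   
                     ┃┛                   
                     ┃                    
━━━━━━━━━━━━━━━━━━━━━┛                    
                                          
                                          


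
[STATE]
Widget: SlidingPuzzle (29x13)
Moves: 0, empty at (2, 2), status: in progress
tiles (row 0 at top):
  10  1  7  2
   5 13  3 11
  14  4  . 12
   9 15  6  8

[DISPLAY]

┌────┬────┬────┬────┐        
│ 10 │  1 │  7 │  2 │        
├────┼────┼────┼────┤        
│  5 │ 13 │  3 │ 11 │        
├────┼────┼────┼────┤        
│ 14 │  4 │    │ 12 │        
├────┼────┼────┼────┤        
│  9 │ 15 │  6 │  8 │        
└────┴────┴────┴────┘        
Moves: 0                     
                             
                             
                             


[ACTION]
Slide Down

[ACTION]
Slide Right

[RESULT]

┌────┬────┬────┬────┐        
│ 10 │  1 │  7 │  2 │        
├────┼────┼────┼────┤        
│  5 │    │ 13 │ 11 │        
├────┼────┼────┼────┤        
│ 14 │  4 │  3 │ 12 │        
├────┼────┼────┼────┤        
│  9 │ 15 │  6 │  8 │        
└────┴────┴────┴────┘        
Moves: 2                     
                             
                             
                             


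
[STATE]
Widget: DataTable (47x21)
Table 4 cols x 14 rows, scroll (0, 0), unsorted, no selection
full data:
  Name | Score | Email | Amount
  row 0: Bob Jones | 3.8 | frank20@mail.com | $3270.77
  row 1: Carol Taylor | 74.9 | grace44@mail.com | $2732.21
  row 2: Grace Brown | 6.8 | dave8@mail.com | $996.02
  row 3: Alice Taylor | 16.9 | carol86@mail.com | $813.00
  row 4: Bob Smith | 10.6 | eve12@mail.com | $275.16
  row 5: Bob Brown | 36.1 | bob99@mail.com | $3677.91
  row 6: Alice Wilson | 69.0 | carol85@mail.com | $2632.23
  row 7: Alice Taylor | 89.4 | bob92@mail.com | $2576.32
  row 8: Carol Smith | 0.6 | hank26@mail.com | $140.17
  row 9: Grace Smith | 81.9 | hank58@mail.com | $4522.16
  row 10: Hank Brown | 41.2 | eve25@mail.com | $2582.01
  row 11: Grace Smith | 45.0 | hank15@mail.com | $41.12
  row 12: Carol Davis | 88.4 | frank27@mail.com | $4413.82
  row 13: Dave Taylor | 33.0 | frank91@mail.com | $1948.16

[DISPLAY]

Name        │Score│Email           │Amount     
────────────┼─────┼────────────────┼────────   
Bob Jones   │3.8  │frank20@mail.com│$3270.77   
Carol Taylor│74.9 │grace44@mail.com│$2732.21   
Grace Brown │6.8  │dave8@mail.com  │$996.02    
Alice Taylor│16.9 │carol86@mail.com│$813.00    
Bob Smith   │10.6 │eve12@mail.com  │$275.16    
Bob Brown   │36.1 │bob99@mail.com  │$3677.91   
Alice Wilson│69.0 │carol85@mail.com│$2632.23   
Alice Taylor│89.4 │bob92@mail.com  │$2576.32   
Carol Smith │0.6  │hank26@mail.com │$140.17    
Grace Smith │81.9 │hank58@mail.com │$4522.16   
Hank Brown  │41.2 │eve25@mail.com  │$2582.01   
Grace Smith │45.0 │hank15@mail.com │$41.12     
Carol Davis │88.4 │frank27@mail.com│$4413.82   
Dave Taylor │33.0 │frank91@mail.com│$1948.16   
                                               
                                               
                                               
                                               
                                               


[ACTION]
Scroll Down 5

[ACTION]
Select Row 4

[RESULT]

Name        │Score│Email           │Amount     
────────────┼─────┼────────────────┼────────   
Bob Jones   │3.8  │frank20@mail.com│$3270.77   
Carol Taylor│74.9 │grace44@mail.com│$2732.21   
Grace Brown │6.8  │dave8@mail.com  │$996.02    
Alice Taylor│16.9 │carol86@mail.com│$813.00    
>ob Smith   │10.6 │eve12@mail.com  │$275.16    
Bob Brown   │36.1 │bob99@mail.com  │$3677.91   
Alice Wilson│69.0 │carol85@mail.com│$2632.23   
Alice Taylor│89.4 │bob92@mail.com  │$2576.32   
Carol Smith │0.6  │hank26@mail.com │$140.17    
Grace Smith │81.9 │hank58@mail.com │$4522.16   
Hank Brown  │41.2 │eve25@mail.com  │$2582.01   
Grace Smith │45.0 │hank15@mail.com │$41.12     
Carol Davis │88.4 │frank27@mail.com│$4413.82   
Dave Taylor │33.0 │frank91@mail.com│$1948.16   
                                               
                                               
                                               
                                               
                                               


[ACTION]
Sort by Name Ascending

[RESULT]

Name       ▲│Score│Email           │Amount     
────────────┼─────┼────────────────┼────────   
Alice Taylor│16.9 │carol86@mail.com│$813.00    
Alice Taylor│89.4 │bob92@mail.com  │$2576.32   
Alice Wilson│69.0 │carol85@mail.com│$2632.23   
Bob Brown   │36.1 │bob99@mail.com  │$3677.91   
>ob Jones   │3.8  │frank20@mail.com│$3270.77   
Bob Smith   │10.6 │eve12@mail.com  │$275.16    
Carol Davis │88.4 │frank27@mail.com│$4413.82   
Carol Smith │0.6  │hank26@mail.com │$140.17    
Carol Taylor│74.9 │grace44@mail.com│$2732.21   
Dave Taylor │33.0 │frank91@mail.com│$1948.16   
Grace Brown │6.8  │dave8@mail.com  │$996.02    
Grace Smith │81.9 │hank58@mail.com │$4522.16   
Grace Smith │45.0 │hank15@mail.com │$41.12     
Hank Brown  │41.2 │eve25@mail.com  │$2582.01   
                                               
                                               
                                               
                                               
                                               


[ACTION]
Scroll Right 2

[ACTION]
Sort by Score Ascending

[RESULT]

Name        │Scor▲│Email           │Amount     
────────────┼─────┼────────────────┼────────   
Carol Smith │0.6  │hank26@mail.com │$140.17    
Bob Jones   │3.8  │frank20@mail.com│$3270.77   
Grace Brown │6.8  │dave8@mail.com  │$996.02    
Bob Smith   │10.6 │eve12@mail.com  │$275.16    
>lice Taylor│16.9 │carol86@mail.com│$813.00    
Dave Taylor │33.0 │frank91@mail.com│$1948.16   
Bob Brown   │36.1 │bob99@mail.com  │$3677.91   
Hank Brown  │41.2 │eve25@mail.com  │$2582.01   
Grace Smith │45.0 │hank15@mail.com │$41.12     
Alice Wilson│69.0 │carol85@mail.com│$2632.23   
Carol Taylor│74.9 │grace44@mail.com│$2732.21   
Grace Smith │81.9 │hank58@mail.com │$4522.16   
Carol Davis │88.4 │frank27@mail.com│$4413.82   
Alice Taylor│89.4 │bob92@mail.com  │$2576.32   
                                               
                                               
                                               
                                               
                                               
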